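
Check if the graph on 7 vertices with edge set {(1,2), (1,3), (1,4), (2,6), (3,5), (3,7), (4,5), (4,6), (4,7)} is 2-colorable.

Step 1: Attempt 2-coloring using BFS:
  Start at vertex 1, assign color 0
  Color vertex 2 with color 1 (neighbor of 1)
  Color vertex 3 with color 1 (neighbor of 1)
  Color vertex 4 with color 1 (neighbor of 1)
  Color vertex 6 with color 0 (neighbor of 2)
  Color vertex 5 with color 0 (neighbor of 3)
  Color vertex 7 with color 0 (neighbor of 3)

Step 2: 2-coloring succeeded. No conflicts found.
  Set A (color 0): {1, 5, 6, 7}
  Set B (color 1): {2, 3, 4}

The graph is bipartite with partition {1, 5, 6, 7}, {2, 3, 4}.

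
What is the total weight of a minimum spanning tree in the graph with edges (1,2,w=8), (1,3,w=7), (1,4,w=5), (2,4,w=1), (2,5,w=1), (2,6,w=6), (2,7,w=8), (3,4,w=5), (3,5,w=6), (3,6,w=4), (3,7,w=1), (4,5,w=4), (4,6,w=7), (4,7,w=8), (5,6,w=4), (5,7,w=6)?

Apply Kruskal's algorithm (sort edges by weight, add if no cycle):

Sorted edges by weight:
  (2,4) w=1
  (2,5) w=1
  (3,7) w=1
  (3,6) w=4
  (4,5) w=4
  (5,6) w=4
  (1,4) w=5
  (3,4) w=5
  (2,6) w=6
  (3,5) w=6
  (5,7) w=6
  (1,3) w=7
  (4,6) w=7
  (1,2) w=8
  (2,7) w=8
  (4,7) w=8

Add edge (2,4) w=1 -- no cycle. Running total: 1
Add edge (2,5) w=1 -- no cycle. Running total: 2
Add edge (3,7) w=1 -- no cycle. Running total: 3
Add edge (3,6) w=4 -- no cycle. Running total: 7
Skip edge (4,5) w=4 -- would create cycle
Add edge (5,6) w=4 -- no cycle. Running total: 11
Add edge (1,4) w=5 -- no cycle. Running total: 16

MST edges: (2,4,w=1), (2,5,w=1), (3,7,w=1), (3,6,w=4), (5,6,w=4), (1,4,w=5)
Total MST weight: 1 + 1 + 1 + 4 + 4 + 5 = 16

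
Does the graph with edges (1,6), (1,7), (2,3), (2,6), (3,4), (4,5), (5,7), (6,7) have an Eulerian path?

Step 1: Find the degree of each vertex:
  deg(1) = 2
  deg(2) = 2
  deg(3) = 2
  deg(4) = 2
  deg(5) = 2
  deg(6) = 3
  deg(7) = 3

Step 2: Count vertices with odd degree:
  Odd-degree vertices: 6, 7 (2 total)

Step 3: Apply Euler's theorem:
  - Eulerian circuit exists iff graph is connected and all vertices have even degree
  - Eulerian path exists iff graph is connected and has 0 or 2 odd-degree vertices

Graph is connected with exactly 2 odd-degree vertices (6, 7).
Eulerian path exists (starting and ending at the odd-degree vertices), but no Eulerian circuit.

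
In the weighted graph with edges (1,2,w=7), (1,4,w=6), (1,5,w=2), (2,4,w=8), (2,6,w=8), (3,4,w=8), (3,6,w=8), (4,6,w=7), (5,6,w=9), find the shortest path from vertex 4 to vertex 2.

Step 1: Build adjacency list with weights:
  1: 2(w=7), 4(w=6), 5(w=2)
  2: 1(w=7), 4(w=8), 6(w=8)
  3: 4(w=8), 6(w=8)
  4: 1(w=6), 2(w=8), 3(w=8), 6(w=7)
  5: 1(w=2), 6(w=9)
  6: 2(w=8), 3(w=8), 4(w=7), 5(w=9)

Step 2: Apply Dijkstra's algorithm from vertex 4:
  Visit vertex 4 (distance=0)
    Update dist[1] = 6
    Update dist[2] = 8
    Update dist[3] = 8
    Update dist[6] = 7
  Visit vertex 1 (distance=6)
    Update dist[5] = 8
  Visit vertex 6 (distance=7)
  Visit vertex 2 (distance=8)

Step 3: Shortest path: 4 -> 2
Total weight: 8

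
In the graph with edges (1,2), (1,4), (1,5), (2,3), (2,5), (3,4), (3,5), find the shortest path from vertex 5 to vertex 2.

Step 1: Build adjacency list:
  1: 2, 4, 5
  2: 1, 3, 5
  3: 2, 4, 5
  4: 1, 3
  5: 1, 2, 3

Step 2: BFS from vertex 5 to find shortest path to 2:
  vertex 1 reached at distance 1
  vertex 2 reached at distance 1

Step 3: Shortest path: 5 -> 2
Path length: 1 edge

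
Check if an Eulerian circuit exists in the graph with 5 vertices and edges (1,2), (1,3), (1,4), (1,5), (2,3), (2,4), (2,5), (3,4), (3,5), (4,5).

Step 1: Find the degree of each vertex:
  deg(1) = 4
  deg(2) = 4
  deg(3) = 4
  deg(4) = 4
  deg(5) = 4

Step 2: Count vertices with odd degree:
  All vertices have even degree (0 odd-degree vertices)

Step 3: Apply Euler's theorem:
  - Eulerian circuit exists iff graph is connected and all vertices have even degree
  - Eulerian path exists iff graph is connected and has 0 or 2 odd-degree vertices

Graph is connected with 0 odd-degree vertices.
Both Eulerian circuit and Eulerian path exist.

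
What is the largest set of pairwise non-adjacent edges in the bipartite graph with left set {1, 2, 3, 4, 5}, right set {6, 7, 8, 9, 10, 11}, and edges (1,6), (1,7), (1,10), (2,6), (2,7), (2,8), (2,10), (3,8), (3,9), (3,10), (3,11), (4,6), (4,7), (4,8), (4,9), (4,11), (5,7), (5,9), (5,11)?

Step 1: List the neighbors of each left vertex:
  1: 6, 7, 10
  2: 6, 7, 8, 10
  3: 8, 9, 10, 11
  4: 6, 7, 8, 9, 11
  5: 7, 9, 11

Step 2: Greedily match left vertices, then look for augmenting paths:
  Match 1 -- 6
  Match 2 -- 7
  Match 3 -- 8
  Match 4 -- 9
  Match 5 -- 11
  No augmenting path remains.

Step 3: Verify this is maximum:
  Matching size 5 = min(|L|, |R|) = min(5, 6), which is an upper bound, so this matching is maximum.

Maximum matching: {(1,6), (2,7), (3,8), (4,9), (5,11)}
Size: 5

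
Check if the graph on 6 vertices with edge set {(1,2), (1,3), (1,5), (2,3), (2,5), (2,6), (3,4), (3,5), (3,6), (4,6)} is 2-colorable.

Step 1: Attempt 2-coloring using BFS:
  Start at vertex 1, assign color 0
  Color vertex 2 with color 1 (neighbor of 1)
  Color vertex 3 with color 1 (neighbor of 1)
  Color vertex 5 with color 1 (neighbor of 1)

Step 2: Conflict found! Vertices 2 and 3 are adjacent but have the same color.
This means the graph contains an odd cycle.

The graph is NOT bipartite.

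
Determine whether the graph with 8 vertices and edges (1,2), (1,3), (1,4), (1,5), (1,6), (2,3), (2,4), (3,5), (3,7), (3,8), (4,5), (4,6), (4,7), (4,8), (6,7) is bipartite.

Step 1: Attempt 2-coloring using BFS:
  Start at vertex 1, assign color 0
  Color vertex 2 with color 1 (neighbor of 1)
  Color vertex 3 with color 1 (neighbor of 1)
  Color vertex 4 with color 1 (neighbor of 1)
  Color vertex 5 with color 1 (neighbor of 1)
  Color vertex 6 with color 1 (neighbor of 1)

Step 2: Conflict found! Vertices 2 and 3 are adjacent but have the same color.
This means the graph contains an odd cycle.

The graph is NOT bipartite.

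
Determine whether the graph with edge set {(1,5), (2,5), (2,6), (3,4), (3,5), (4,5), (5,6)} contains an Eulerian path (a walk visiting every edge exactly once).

Step 1: Find the degree of each vertex:
  deg(1) = 1
  deg(2) = 2
  deg(3) = 2
  deg(4) = 2
  deg(5) = 5
  deg(6) = 2

Step 2: Count vertices with odd degree:
  Odd-degree vertices: 1, 5 (2 total)

Step 3: Apply Euler's theorem:
  - Eulerian circuit exists iff graph is connected and all vertices have even degree
  - Eulerian path exists iff graph is connected and has 0 or 2 odd-degree vertices

Graph is connected with exactly 2 odd-degree vertices (1, 5).
Eulerian path exists (starting and ending at the odd-degree vertices), but no Eulerian circuit.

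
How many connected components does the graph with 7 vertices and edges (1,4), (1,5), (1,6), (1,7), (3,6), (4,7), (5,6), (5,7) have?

Step 1: Build adjacency list from edges:
  1: 4, 5, 6, 7
  2: (none)
  3: 6
  4: 1, 7
  5: 1, 6, 7
  6: 1, 3, 5
  7: 1, 4, 5

Step 2: Run BFS/DFS from vertex 1:
  Visited: {1, 4, 5, 6, 7, 3}
  Reached 6 of 7 vertices

Step 3: Only 6 of 7 vertices reached. Graph is disconnected.
Connected components: {1, 3, 4, 5, 6, 7}, {2}
Number of connected components: 2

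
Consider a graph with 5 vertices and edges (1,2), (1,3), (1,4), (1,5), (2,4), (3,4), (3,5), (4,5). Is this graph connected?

Step 1: Build adjacency list from edges:
  1: 2, 3, 4, 5
  2: 1, 4
  3: 1, 4, 5
  4: 1, 2, 3, 5
  5: 1, 3, 4

Step 2: Run BFS/DFS from vertex 1:
  Visited: {1, 2, 3, 4, 5}
  Reached 5 of 5 vertices

Step 3: All 5 vertices reached from vertex 1, so the graph is connected.
Answer: Yes, the graph is connected.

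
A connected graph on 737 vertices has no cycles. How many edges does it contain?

A tree on n vertices always has exactly n - 1 edges.
For n = 737: edges = 737 - 1 = 736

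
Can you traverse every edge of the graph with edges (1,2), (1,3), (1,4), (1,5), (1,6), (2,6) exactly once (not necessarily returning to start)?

Step 1: Find the degree of each vertex:
  deg(1) = 5
  deg(2) = 2
  deg(3) = 1
  deg(4) = 1
  deg(5) = 1
  deg(6) = 2

Step 2: Count vertices with odd degree:
  Odd-degree vertices: 1, 3, 4, 5 (4 total)

Step 3: Apply Euler's theorem:
  - Eulerian circuit exists iff graph is connected and all vertices have even degree
  - Eulerian path exists iff graph is connected and has 0 or 2 odd-degree vertices

Graph has 4 odd-degree vertices (need 0 or 2).
Neither Eulerian path nor Eulerian circuit exists.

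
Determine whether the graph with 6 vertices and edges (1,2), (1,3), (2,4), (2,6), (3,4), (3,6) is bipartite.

Step 1: Attempt 2-coloring using BFS:
  Start at vertex 1, assign color 0
  Color vertex 2 with color 1 (neighbor of 1)
  Color vertex 3 with color 1 (neighbor of 1)
  Color vertex 4 with color 0 (neighbor of 2)
  Color vertex 6 with color 0 (neighbor of 2)
  Start new component at vertex 5, assign color 0

Step 2: 2-coloring succeeded. No conflicts found.
  Set A (color 0): {1, 4, 5, 6}
  Set B (color 1): {2, 3}

The graph is bipartite with partition {1, 4, 5, 6}, {2, 3}.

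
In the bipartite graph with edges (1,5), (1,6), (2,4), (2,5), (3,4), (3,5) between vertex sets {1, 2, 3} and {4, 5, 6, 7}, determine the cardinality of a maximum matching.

Step 1: List the neighbors of each left vertex:
  1: 5, 6
  2: 4, 5
  3: 4, 5

Step 2: Greedily match left vertices, then look for augmenting paths:
  Match 1 -- 6
  Match 2 -- 4
  Match 3 -- 5
  No augmenting path remains.

Step 3: Verify this is maximum:
  Matching size 3 = min(|L|, |R|) = min(3, 4), which is an upper bound, so this matching is maximum.

Maximum matching: {(1,6), (2,4), (3,5)}
Size: 3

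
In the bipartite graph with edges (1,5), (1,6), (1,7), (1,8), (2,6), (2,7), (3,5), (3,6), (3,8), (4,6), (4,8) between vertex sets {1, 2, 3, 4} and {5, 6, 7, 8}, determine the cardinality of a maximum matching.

Step 1: List the neighbors of each left vertex:
  1: 5, 6, 7, 8
  2: 6, 7
  3: 5, 6, 8
  4: 6, 8

Step 2: Greedily match left vertices, then look for augmenting paths:
  Match 1 -- 5
  Match 2 -- 7
  Match 3 -- 8
  Match 4 -- 6
  No augmenting path remains.

Step 3: Verify this is maximum:
  Matching size 4 = min(|L|, |R|) = min(4, 4), which is an upper bound, so this matching is maximum.

Maximum matching: {(1,5), (2,7), (3,8), (4,6)}
Size: 4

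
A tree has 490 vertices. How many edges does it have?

A tree on n vertices always has exactly n - 1 edges.
For n = 490: edges = 490 - 1 = 489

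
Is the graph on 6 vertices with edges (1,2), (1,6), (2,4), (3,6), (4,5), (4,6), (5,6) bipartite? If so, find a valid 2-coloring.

Step 1: Attempt 2-coloring using BFS:
  Start at vertex 1, assign color 0
  Color vertex 2 with color 1 (neighbor of 1)
  Color vertex 6 with color 1 (neighbor of 1)
  Color vertex 4 with color 0 (neighbor of 2)
  Color vertex 3 with color 0 (neighbor of 6)
  Color vertex 5 with color 0 (neighbor of 6)

Step 2: Conflict found! Vertices 4 and 5 are adjacent but have the same color.
This means the graph contains an odd cycle.

The graph is NOT bipartite.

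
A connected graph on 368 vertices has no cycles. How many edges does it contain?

A tree on n vertices always has exactly n - 1 edges.
For n = 368: edges = 368 - 1 = 367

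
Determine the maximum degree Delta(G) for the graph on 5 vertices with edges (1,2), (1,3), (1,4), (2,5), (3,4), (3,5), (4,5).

Step 1: Count edges incident to each vertex:
  deg(1) = 3 (neighbors: 2, 3, 4)
  deg(2) = 2 (neighbors: 1, 5)
  deg(3) = 3 (neighbors: 1, 4, 5)
  deg(4) = 3 (neighbors: 1, 3, 5)
  deg(5) = 3 (neighbors: 2, 3, 4)

Step 2: Find maximum:
  max(3, 2, 3, 3, 3) = 3 (vertex 1)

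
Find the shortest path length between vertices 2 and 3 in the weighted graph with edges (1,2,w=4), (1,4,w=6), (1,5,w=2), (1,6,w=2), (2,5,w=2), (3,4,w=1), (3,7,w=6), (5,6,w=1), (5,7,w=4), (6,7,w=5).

Step 1: Build adjacency list with weights:
  1: 2(w=4), 4(w=6), 5(w=2), 6(w=2)
  2: 1(w=4), 5(w=2)
  3: 4(w=1), 7(w=6)
  4: 1(w=6), 3(w=1)
  5: 1(w=2), 2(w=2), 6(w=1), 7(w=4)
  6: 1(w=2), 5(w=1), 7(w=5)
  7: 3(w=6), 5(w=4), 6(w=5)

Step 2: Apply Dijkstra's algorithm from vertex 2:
  Visit vertex 2 (distance=0)
    Update dist[1] = 4
    Update dist[5] = 2
  Visit vertex 5 (distance=2)
    Update dist[6] = 3
    Update dist[7] = 6
  Visit vertex 6 (distance=3)
  Visit vertex 1 (distance=4)
    Update dist[4] = 10
  Visit vertex 7 (distance=6)
    Update dist[3] = 12
  Visit vertex 4 (distance=10)
    Update dist[3] = 11
  Visit vertex 3 (distance=11)

Step 3: Shortest path: 2 -> 1 -> 4 -> 3
Total weight: 4 + 6 + 1 = 11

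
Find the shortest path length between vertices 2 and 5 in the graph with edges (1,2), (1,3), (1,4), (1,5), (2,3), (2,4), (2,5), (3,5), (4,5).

Step 1: Build adjacency list:
  1: 2, 3, 4, 5
  2: 1, 3, 4, 5
  3: 1, 2, 5
  4: 1, 2, 5
  5: 1, 2, 3, 4

Step 2: BFS from vertex 2 to find shortest path to 5:
  vertex 1 reached at distance 1
  vertex 3 reached at distance 1
  vertex 4 reached at distance 1
  vertex 5 reached at distance 1

Step 3: Shortest path: 2 -> 5
Path length: 1 edge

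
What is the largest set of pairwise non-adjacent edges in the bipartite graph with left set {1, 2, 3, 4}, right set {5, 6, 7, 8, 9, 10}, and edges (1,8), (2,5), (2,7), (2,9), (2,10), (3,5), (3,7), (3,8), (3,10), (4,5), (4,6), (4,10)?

Step 1: List the neighbors of each left vertex:
  1: 8
  2: 5, 7, 9, 10
  3: 5, 7, 8, 10
  4: 5, 6, 10

Step 2: Greedily match left vertices, then look for augmenting paths:
  Match 1 -- 8
  Match 2 -- 5
  Match 3 -- 7
  Match 4 -- 6
  No augmenting path remains.

Step 3: Verify this is maximum:
  Matching size 4 = min(|L|, |R|) = min(4, 6), which is an upper bound, so this matching is maximum.

Maximum matching: {(1,8), (2,5), (3,7), (4,6)}
Size: 4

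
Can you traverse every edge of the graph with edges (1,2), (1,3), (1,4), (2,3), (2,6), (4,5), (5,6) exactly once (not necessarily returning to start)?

Step 1: Find the degree of each vertex:
  deg(1) = 3
  deg(2) = 3
  deg(3) = 2
  deg(4) = 2
  deg(5) = 2
  deg(6) = 2

Step 2: Count vertices with odd degree:
  Odd-degree vertices: 1, 2 (2 total)

Step 3: Apply Euler's theorem:
  - Eulerian circuit exists iff graph is connected and all vertices have even degree
  - Eulerian path exists iff graph is connected and has 0 or 2 odd-degree vertices

Graph is connected with exactly 2 odd-degree vertices (1, 2).
Eulerian path exists (starting and ending at the odd-degree vertices), but no Eulerian circuit.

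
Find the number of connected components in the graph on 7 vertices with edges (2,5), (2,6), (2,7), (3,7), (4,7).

Step 1: Build adjacency list from edges:
  1: (none)
  2: 5, 6, 7
  3: 7
  4: 7
  5: 2
  6: 2
  7: 2, 3, 4

Step 2: Run BFS/DFS from vertex 1:
  Visited: {1}
  Reached 1 of 7 vertices

Step 3: Only 1 of 7 vertices reached. Graph is disconnected.
Connected components: {1}, {2, 3, 4, 5, 6, 7}
Number of connected components: 2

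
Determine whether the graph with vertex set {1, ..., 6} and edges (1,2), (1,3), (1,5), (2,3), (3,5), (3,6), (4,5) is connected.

Step 1: Build adjacency list from edges:
  1: 2, 3, 5
  2: 1, 3
  3: 1, 2, 5, 6
  4: 5
  5: 1, 3, 4
  6: 3

Step 2: Run BFS/DFS from vertex 1:
  Visited: {1, 2, 3, 5, 6, 4}
  Reached 6 of 6 vertices

Step 3: All 6 vertices reached from vertex 1, so the graph is connected.
Answer: Yes, the graph is connected.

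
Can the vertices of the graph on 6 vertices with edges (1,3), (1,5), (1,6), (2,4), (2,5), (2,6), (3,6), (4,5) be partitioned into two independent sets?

Step 1: Attempt 2-coloring using BFS:
  Start at vertex 1, assign color 0
  Color vertex 3 with color 1 (neighbor of 1)
  Color vertex 5 with color 1 (neighbor of 1)
  Color vertex 6 with color 1 (neighbor of 1)

Step 2: Conflict found! Vertices 3 and 6 are adjacent but have the same color.
This means the graph contains an odd cycle.

The graph is NOT bipartite.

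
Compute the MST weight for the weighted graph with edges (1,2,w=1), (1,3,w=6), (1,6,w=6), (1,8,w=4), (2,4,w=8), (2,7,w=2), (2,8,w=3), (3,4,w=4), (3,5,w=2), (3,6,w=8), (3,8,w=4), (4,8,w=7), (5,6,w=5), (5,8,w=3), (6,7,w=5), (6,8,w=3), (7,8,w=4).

Apply Kruskal's algorithm (sort edges by weight, add if no cycle):

Sorted edges by weight:
  (1,2) w=1
  (2,7) w=2
  (3,5) w=2
  (2,8) w=3
  (5,8) w=3
  (6,8) w=3
  (1,8) w=4
  (3,4) w=4
  (3,8) w=4
  (7,8) w=4
  (5,6) w=5
  (6,7) w=5
  (1,3) w=6
  (1,6) w=6
  (4,8) w=7
  (2,4) w=8
  (3,6) w=8

Add edge (1,2) w=1 -- no cycle. Running total: 1
Add edge (2,7) w=2 -- no cycle. Running total: 3
Add edge (3,5) w=2 -- no cycle. Running total: 5
Add edge (2,8) w=3 -- no cycle. Running total: 8
Add edge (5,8) w=3 -- no cycle. Running total: 11
Add edge (6,8) w=3 -- no cycle. Running total: 14
Skip edge (1,8) w=4 -- would create cycle
Add edge (3,4) w=4 -- no cycle. Running total: 18

MST edges: (1,2,w=1), (2,7,w=2), (3,5,w=2), (2,8,w=3), (5,8,w=3), (6,8,w=3), (3,4,w=4)
Total MST weight: 1 + 2 + 2 + 3 + 3 + 3 + 4 = 18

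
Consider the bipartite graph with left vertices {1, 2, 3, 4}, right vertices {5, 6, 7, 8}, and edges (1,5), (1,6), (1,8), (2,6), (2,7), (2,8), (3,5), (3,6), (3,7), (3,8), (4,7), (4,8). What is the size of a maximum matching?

Step 1: List the neighbors of each left vertex:
  1: 5, 6, 8
  2: 6, 7, 8
  3: 5, 6, 7, 8
  4: 7, 8

Step 2: Greedily match left vertices, then look for augmenting paths:
  Match 1 -- 5
  Match 2 -- 6
  Match 3 -- 7
  Match 4 -- 8
  No augmenting path remains.

Step 3: Verify this is maximum:
  Matching size 4 = min(|L|, |R|) = min(4, 4), which is an upper bound, so this matching is maximum.

Maximum matching: {(1,5), (2,6), (3,7), (4,8)}
Size: 4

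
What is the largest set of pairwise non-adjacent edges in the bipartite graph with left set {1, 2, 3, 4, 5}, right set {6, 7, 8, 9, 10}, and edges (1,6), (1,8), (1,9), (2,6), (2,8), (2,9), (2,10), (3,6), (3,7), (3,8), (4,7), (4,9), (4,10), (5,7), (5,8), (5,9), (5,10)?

Step 1: List the neighbors of each left vertex:
  1: 6, 8, 9
  2: 6, 8, 9, 10
  3: 6, 7, 8
  4: 7, 9, 10
  5: 7, 8, 9, 10

Step 2: Greedily match left vertices, then look for augmenting paths:
  Match 1 -- 6
  Match 2 -- 8
  Match 3 -- 7
  Match 4 -- 9
  Match 5 -- 10
  No augmenting path remains.

Step 3: Verify this is maximum:
  Matching size 5 = min(|L|, |R|) = min(5, 5), which is an upper bound, so this matching is maximum.

Maximum matching: {(1,6), (2,8), (3,7), (4,9), (5,10)}
Size: 5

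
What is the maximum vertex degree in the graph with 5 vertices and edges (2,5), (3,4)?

Step 1: Count edges incident to each vertex:
  deg(1) = 0 (neighbors: none)
  deg(2) = 1 (neighbors: 5)
  deg(3) = 1 (neighbors: 4)
  deg(4) = 1 (neighbors: 3)
  deg(5) = 1 (neighbors: 2)

Step 2: Find maximum:
  max(0, 1, 1, 1, 1) = 1 (vertex 2)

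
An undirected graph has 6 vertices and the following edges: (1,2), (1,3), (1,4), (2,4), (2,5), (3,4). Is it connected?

Step 1: Build adjacency list from edges:
  1: 2, 3, 4
  2: 1, 4, 5
  3: 1, 4
  4: 1, 2, 3
  5: 2
  6: (none)

Step 2: Run BFS/DFS from vertex 1:
  Visited: {1, 2, 3, 4, 5}
  Reached 5 of 6 vertices

Step 3: Only 5 of 6 vertices reached. Graph is disconnected.
Connected components: {1, 2, 3, 4, 5}, {6}
Answer: No, the graph is not connected (2 components).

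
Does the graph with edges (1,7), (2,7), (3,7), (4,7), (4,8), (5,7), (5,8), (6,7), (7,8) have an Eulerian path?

Step 1: Find the degree of each vertex:
  deg(1) = 1
  deg(2) = 1
  deg(3) = 1
  deg(4) = 2
  deg(5) = 2
  deg(6) = 1
  deg(7) = 7
  deg(8) = 3

Step 2: Count vertices with odd degree:
  Odd-degree vertices: 1, 2, 3, 6, 7, 8 (6 total)

Step 3: Apply Euler's theorem:
  - Eulerian circuit exists iff graph is connected and all vertices have even degree
  - Eulerian path exists iff graph is connected and has 0 or 2 odd-degree vertices

Graph has 6 odd-degree vertices (need 0 or 2).
Neither Eulerian path nor Eulerian circuit exists.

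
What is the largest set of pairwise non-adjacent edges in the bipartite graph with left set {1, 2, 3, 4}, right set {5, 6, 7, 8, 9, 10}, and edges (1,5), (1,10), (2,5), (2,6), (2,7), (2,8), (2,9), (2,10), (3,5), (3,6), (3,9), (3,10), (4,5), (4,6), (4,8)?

Step 1: List the neighbors of each left vertex:
  1: 5, 10
  2: 5, 6, 7, 8, 9, 10
  3: 5, 6, 9, 10
  4: 5, 6, 8

Step 2: Greedily match left vertices, then look for augmenting paths:
  Match 1 -- 5
  Match 2 -- 6
  Match 3 -- 9
  Match 4 -- 8
  No augmenting path remains.

Step 3: Verify this is maximum:
  Matching size 4 = min(|L|, |R|) = min(4, 6), which is an upper bound, so this matching is maximum.

Maximum matching: {(1,5), (2,6), (3,9), (4,8)}
Size: 4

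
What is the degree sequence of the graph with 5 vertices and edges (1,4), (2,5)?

Step 1: Count edges incident to each vertex:
  deg(1) = 1 (neighbors: 4)
  deg(2) = 1 (neighbors: 5)
  deg(3) = 0 (neighbors: none)
  deg(4) = 1 (neighbors: 1)
  deg(5) = 1 (neighbors: 2)

Step 2: Sort degrees in non-increasing order:
  Degrees: [1, 1, 0, 1, 1] -> sorted: [1, 1, 1, 1, 0]

Degree sequence: [1, 1, 1, 1, 0]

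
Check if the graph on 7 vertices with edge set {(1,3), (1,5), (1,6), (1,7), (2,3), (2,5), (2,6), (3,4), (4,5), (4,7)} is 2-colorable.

Step 1: Attempt 2-coloring using BFS:
  Start at vertex 1, assign color 0
  Color vertex 3 with color 1 (neighbor of 1)
  Color vertex 5 with color 1 (neighbor of 1)
  Color vertex 6 with color 1 (neighbor of 1)
  Color vertex 7 with color 1 (neighbor of 1)
  Color vertex 2 with color 0 (neighbor of 3)
  Color vertex 4 with color 0 (neighbor of 3)

Step 2: 2-coloring succeeded. No conflicts found.
  Set A (color 0): {1, 2, 4}
  Set B (color 1): {3, 5, 6, 7}

The graph is bipartite with partition {1, 2, 4}, {3, 5, 6, 7}.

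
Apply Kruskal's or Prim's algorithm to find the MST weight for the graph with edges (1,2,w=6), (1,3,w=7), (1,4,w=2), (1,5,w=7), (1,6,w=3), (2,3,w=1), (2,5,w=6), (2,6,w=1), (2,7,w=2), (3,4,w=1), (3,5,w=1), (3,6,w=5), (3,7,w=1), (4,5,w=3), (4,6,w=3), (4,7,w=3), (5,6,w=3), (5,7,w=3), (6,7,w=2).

Apply Kruskal's algorithm (sort edges by weight, add if no cycle):

Sorted edges by weight:
  (2,3) w=1
  (2,6) w=1
  (3,4) w=1
  (3,5) w=1
  (3,7) w=1
  (1,4) w=2
  (2,7) w=2
  (6,7) w=2
  (1,6) w=3
  (4,7) w=3
  (4,5) w=3
  (4,6) w=3
  (5,6) w=3
  (5,7) w=3
  (3,6) w=5
  (1,2) w=6
  (2,5) w=6
  (1,3) w=7
  (1,5) w=7

Add edge (2,3) w=1 -- no cycle. Running total: 1
Add edge (2,6) w=1 -- no cycle. Running total: 2
Add edge (3,4) w=1 -- no cycle. Running total: 3
Add edge (3,5) w=1 -- no cycle. Running total: 4
Add edge (3,7) w=1 -- no cycle. Running total: 5
Add edge (1,4) w=2 -- no cycle. Running total: 7

MST edges: (2,3,w=1), (2,6,w=1), (3,4,w=1), (3,5,w=1), (3,7,w=1), (1,4,w=2)
Total MST weight: 1 + 1 + 1 + 1 + 1 + 2 = 7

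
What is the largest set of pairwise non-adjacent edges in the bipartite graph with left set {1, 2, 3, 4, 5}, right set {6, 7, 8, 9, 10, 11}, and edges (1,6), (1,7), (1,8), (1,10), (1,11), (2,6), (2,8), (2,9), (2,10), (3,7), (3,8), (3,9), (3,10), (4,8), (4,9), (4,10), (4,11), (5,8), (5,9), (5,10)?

Step 1: List the neighbors of each left vertex:
  1: 6, 7, 8, 10, 11
  2: 6, 8, 9, 10
  3: 7, 8, 9, 10
  4: 8, 9, 10, 11
  5: 8, 9, 10

Step 2: Greedily match left vertices, then look for augmenting paths:
  Match 1 -- 6
  Match 2 -- 8
  Match 3 -- 7
  Match 4 -- 9
  Match 5 -- 10
  No augmenting path remains.

Step 3: Verify this is maximum:
  Matching size 5 = min(|L|, |R|) = min(5, 6), which is an upper bound, so this matching is maximum.

Maximum matching: {(1,6), (2,8), (3,7), (4,9), (5,10)}
Size: 5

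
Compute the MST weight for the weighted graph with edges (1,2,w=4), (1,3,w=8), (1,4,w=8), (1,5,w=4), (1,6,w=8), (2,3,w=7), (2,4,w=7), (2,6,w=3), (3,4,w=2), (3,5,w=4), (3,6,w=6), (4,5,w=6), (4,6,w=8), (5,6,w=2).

Apply Kruskal's algorithm (sort edges by weight, add if no cycle):

Sorted edges by weight:
  (3,4) w=2
  (5,6) w=2
  (2,6) w=3
  (1,2) w=4
  (1,5) w=4
  (3,5) w=4
  (3,6) w=6
  (4,5) w=6
  (2,3) w=7
  (2,4) w=7
  (1,3) w=8
  (1,4) w=8
  (1,6) w=8
  (4,6) w=8

Add edge (3,4) w=2 -- no cycle. Running total: 2
Add edge (5,6) w=2 -- no cycle. Running total: 4
Add edge (2,6) w=3 -- no cycle. Running total: 7
Add edge (1,2) w=4 -- no cycle. Running total: 11
Skip edge (1,5) w=4 -- would create cycle
Add edge (3,5) w=4 -- no cycle. Running total: 15

MST edges: (3,4,w=2), (5,6,w=2), (2,6,w=3), (1,2,w=4), (3,5,w=4)
Total MST weight: 2 + 2 + 3 + 4 + 4 = 15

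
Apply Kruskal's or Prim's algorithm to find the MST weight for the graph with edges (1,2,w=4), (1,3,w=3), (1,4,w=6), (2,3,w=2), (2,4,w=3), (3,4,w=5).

Apply Kruskal's algorithm (sort edges by weight, add if no cycle):

Sorted edges by weight:
  (2,3) w=2
  (1,3) w=3
  (2,4) w=3
  (1,2) w=4
  (3,4) w=5
  (1,4) w=6

Add edge (2,3) w=2 -- no cycle. Running total: 2
Add edge (1,3) w=3 -- no cycle. Running total: 5
Add edge (2,4) w=3 -- no cycle. Running total: 8

MST edges: (2,3,w=2), (1,3,w=3), (2,4,w=3)
Total MST weight: 2 + 3 + 3 = 8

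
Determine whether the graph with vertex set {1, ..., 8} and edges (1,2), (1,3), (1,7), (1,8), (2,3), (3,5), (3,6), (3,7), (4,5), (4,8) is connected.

Step 1: Build adjacency list from edges:
  1: 2, 3, 7, 8
  2: 1, 3
  3: 1, 2, 5, 6, 7
  4: 5, 8
  5: 3, 4
  6: 3
  7: 1, 3
  8: 1, 4

Step 2: Run BFS/DFS from vertex 1:
  Visited: {1, 2, 3, 7, 8, 5, 6, 4}
  Reached 8 of 8 vertices

Step 3: All 8 vertices reached from vertex 1, so the graph is connected.
Answer: Yes, the graph is connected.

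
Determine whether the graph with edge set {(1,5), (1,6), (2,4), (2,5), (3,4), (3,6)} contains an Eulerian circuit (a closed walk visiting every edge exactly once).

Step 1: Find the degree of each vertex:
  deg(1) = 2
  deg(2) = 2
  deg(3) = 2
  deg(4) = 2
  deg(5) = 2
  deg(6) = 2

Step 2: Count vertices with odd degree:
  All vertices have even degree (0 odd-degree vertices)

Step 3: Apply Euler's theorem:
  - Eulerian circuit exists iff graph is connected and all vertices have even degree
  - Eulerian path exists iff graph is connected and has 0 or 2 odd-degree vertices

Graph is connected with 0 odd-degree vertices.
Both Eulerian circuit and Eulerian path exist.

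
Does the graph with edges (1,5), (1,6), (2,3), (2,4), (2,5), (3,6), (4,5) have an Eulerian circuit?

Step 1: Find the degree of each vertex:
  deg(1) = 2
  deg(2) = 3
  deg(3) = 2
  deg(4) = 2
  deg(5) = 3
  deg(6) = 2

Step 2: Count vertices with odd degree:
  Odd-degree vertices: 2, 5 (2 total)

Step 3: Apply Euler's theorem:
  - Eulerian circuit exists iff graph is connected and all vertices have even degree
  - Eulerian path exists iff graph is connected and has 0 or 2 odd-degree vertices

Graph is connected with exactly 2 odd-degree vertices (2, 5).
Eulerian path exists (starting and ending at the odd-degree vertices), but no Eulerian circuit.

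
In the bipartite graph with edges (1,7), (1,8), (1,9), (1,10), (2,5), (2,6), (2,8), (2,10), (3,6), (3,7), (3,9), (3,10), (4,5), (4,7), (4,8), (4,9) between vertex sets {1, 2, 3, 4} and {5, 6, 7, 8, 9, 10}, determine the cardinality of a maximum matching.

Step 1: List the neighbors of each left vertex:
  1: 7, 8, 9, 10
  2: 5, 6, 8, 10
  3: 6, 7, 9, 10
  4: 5, 7, 8, 9

Step 2: Greedily match left vertices, then look for augmenting paths:
  Match 1 -- 7
  Match 2 -- 5
  Match 3 -- 6
  Match 4 -- 8
  No augmenting path remains.

Step 3: Verify this is maximum:
  Matching size 4 = min(|L|, |R|) = min(4, 6), which is an upper bound, so this matching is maximum.

Maximum matching: {(1,7), (2,5), (3,6), (4,8)}
Size: 4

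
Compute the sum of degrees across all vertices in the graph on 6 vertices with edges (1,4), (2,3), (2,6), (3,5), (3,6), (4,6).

Step 1: Count edges incident to each vertex:
  deg(1) = 1 (neighbors: 4)
  deg(2) = 2 (neighbors: 3, 6)
  deg(3) = 3 (neighbors: 2, 5, 6)
  deg(4) = 2 (neighbors: 1, 6)
  deg(5) = 1 (neighbors: 3)
  deg(6) = 3 (neighbors: 2, 3, 4)

Step 2: Sum all degrees:
  1 + 2 + 3 + 2 + 1 + 3 = 12

Verification: sum of degrees = 2 * |E| = 2 * 6 = 12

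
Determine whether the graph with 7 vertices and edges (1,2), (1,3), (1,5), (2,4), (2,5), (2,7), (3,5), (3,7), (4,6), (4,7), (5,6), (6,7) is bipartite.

Step 1: Attempt 2-coloring using BFS:
  Start at vertex 1, assign color 0
  Color vertex 2 with color 1 (neighbor of 1)
  Color vertex 3 with color 1 (neighbor of 1)
  Color vertex 5 with color 1 (neighbor of 1)
  Color vertex 4 with color 0 (neighbor of 2)

Step 2: Conflict found! Vertices 2 and 5 are adjacent but have the same color.
This means the graph contains an odd cycle.

The graph is NOT bipartite.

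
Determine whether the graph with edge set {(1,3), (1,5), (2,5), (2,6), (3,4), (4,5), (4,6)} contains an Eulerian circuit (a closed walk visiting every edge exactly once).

Step 1: Find the degree of each vertex:
  deg(1) = 2
  deg(2) = 2
  deg(3) = 2
  deg(4) = 3
  deg(5) = 3
  deg(6) = 2

Step 2: Count vertices with odd degree:
  Odd-degree vertices: 4, 5 (2 total)

Step 3: Apply Euler's theorem:
  - Eulerian circuit exists iff graph is connected and all vertices have even degree
  - Eulerian path exists iff graph is connected and has 0 or 2 odd-degree vertices

Graph is connected with exactly 2 odd-degree vertices (4, 5).
Eulerian path exists (starting and ending at the odd-degree vertices), but no Eulerian circuit.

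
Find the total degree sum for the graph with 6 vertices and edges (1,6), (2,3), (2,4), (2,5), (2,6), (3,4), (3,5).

Step 1: Count edges incident to each vertex:
  deg(1) = 1 (neighbors: 6)
  deg(2) = 4 (neighbors: 3, 4, 5, 6)
  deg(3) = 3 (neighbors: 2, 4, 5)
  deg(4) = 2 (neighbors: 2, 3)
  deg(5) = 2 (neighbors: 2, 3)
  deg(6) = 2 (neighbors: 1, 2)

Step 2: Sum all degrees:
  1 + 4 + 3 + 2 + 2 + 2 = 14

Verification: sum of degrees = 2 * |E| = 2 * 7 = 14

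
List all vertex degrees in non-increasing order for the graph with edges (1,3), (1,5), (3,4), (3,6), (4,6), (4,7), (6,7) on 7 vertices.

Step 1: Count edges incident to each vertex:
  deg(1) = 2 (neighbors: 3, 5)
  deg(2) = 0 (neighbors: none)
  deg(3) = 3 (neighbors: 1, 4, 6)
  deg(4) = 3 (neighbors: 3, 6, 7)
  deg(5) = 1 (neighbors: 1)
  deg(6) = 3 (neighbors: 3, 4, 7)
  deg(7) = 2 (neighbors: 4, 6)

Step 2: Sort degrees in non-increasing order:
  Degrees: [2, 0, 3, 3, 1, 3, 2] -> sorted: [3, 3, 3, 2, 2, 1, 0]

Degree sequence: [3, 3, 3, 2, 2, 1, 0]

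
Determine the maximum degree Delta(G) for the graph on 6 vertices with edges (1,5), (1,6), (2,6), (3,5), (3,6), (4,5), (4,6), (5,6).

Step 1: Count edges incident to each vertex:
  deg(1) = 2 (neighbors: 5, 6)
  deg(2) = 1 (neighbors: 6)
  deg(3) = 2 (neighbors: 5, 6)
  deg(4) = 2 (neighbors: 5, 6)
  deg(5) = 4 (neighbors: 1, 3, 4, 6)
  deg(6) = 5 (neighbors: 1, 2, 3, 4, 5)

Step 2: Find maximum:
  max(2, 1, 2, 2, 4, 5) = 5 (vertex 6)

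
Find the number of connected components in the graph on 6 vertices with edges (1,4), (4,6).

Step 1: Build adjacency list from edges:
  1: 4
  2: (none)
  3: (none)
  4: 1, 6
  5: (none)
  6: 4

Step 2: Run BFS/DFS from vertex 1:
  Visited: {1, 4, 6}
  Reached 3 of 6 vertices

Step 3: Only 3 of 6 vertices reached. Graph is disconnected.
Connected components: {1, 4, 6}, {2}, {3}, {5}
Number of connected components: 4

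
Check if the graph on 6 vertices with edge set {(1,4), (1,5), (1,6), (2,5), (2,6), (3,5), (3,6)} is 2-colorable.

Step 1: Attempt 2-coloring using BFS:
  Start at vertex 1, assign color 0
  Color vertex 4 with color 1 (neighbor of 1)
  Color vertex 5 with color 1 (neighbor of 1)
  Color vertex 6 with color 1 (neighbor of 1)
  Color vertex 2 with color 0 (neighbor of 5)
  Color vertex 3 with color 0 (neighbor of 5)

Step 2: 2-coloring succeeded. No conflicts found.
  Set A (color 0): {1, 2, 3}
  Set B (color 1): {4, 5, 6}

The graph is bipartite with partition {1, 2, 3}, {4, 5, 6}.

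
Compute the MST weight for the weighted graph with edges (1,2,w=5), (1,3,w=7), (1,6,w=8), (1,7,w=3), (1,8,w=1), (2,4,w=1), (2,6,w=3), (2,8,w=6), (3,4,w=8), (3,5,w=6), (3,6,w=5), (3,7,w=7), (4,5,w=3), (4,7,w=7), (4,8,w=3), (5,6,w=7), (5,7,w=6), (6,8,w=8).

Apply Kruskal's algorithm (sort edges by weight, add if no cycle):

Sorted edges by weight:
  (1,8) w=1
  (2,4) w=1
  (1,7) w=3
  (2,6) w=3
  (4,5) w=3
  (4,8) w=3
  (1,2) w=5
  (3,6) w=5
  (2,8) w=6
  (3,5) w=6
  (5,7) w=6
  (1,3) w=7
  (3,7) w=7
  (4,7) w=7
  (5,6) w=7
  (1,6) w=8
  (3,4) w=8
  (6,8) w=8

Add edge (1,8) w=1 -- no cycle. Running total: 1
Add edge (2,4) w=1 -- no cycle. Running total: 2
Add edge (1,7) w=3 -- no cycle. Running total: 5
Add edge (2,6) w=3 -- no cycle. Running total: 8
Add edge (4,5) w=3 -- no cycle. Running total: 11
Add edge (4,8) w=3 -- no cycle. Running total: 14
Skip edge (1,2) w=5 -- would create cycle
Add edge (3,6) w=5 -- no cycle. Running total: 19

MST edges: (1,8,w=1), (2,4,w=1), (1,7,w=3), (2,6,w=3), (4,5,w=3), (4,8,w=3), (3,6,w=5)
Total MST weight: 1 + 1 + 3 + 3 + 3 + 3 + 5 = 19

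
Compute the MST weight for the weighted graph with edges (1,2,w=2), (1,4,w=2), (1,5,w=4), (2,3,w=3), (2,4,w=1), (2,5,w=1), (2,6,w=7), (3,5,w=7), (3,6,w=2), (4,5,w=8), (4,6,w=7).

Apply Kruskal's algorithm (sort edges by weight, add if no cycle):

Sorted edges by weight:
  (2,5) w=1
  (2,4) w=1
  (1,2) w=2
  (1,4) w=2
  (3,6) w=2
  (2,3) w=3
  (1,5) w=4
  (2,6) w=7
  (3,5) w=7
  (4,6) w=7
  (4,5) w=8

Add edge (2,5) w=1 -- no cycle. Running total: 1
Add edge (2,4) w=1 -- no cycle. Running total: 2
Add edge (1,2) w=2 -- no cycle. Running total: 4
Skip edge (1,4) w=2 -- would create cycle
Add edge (3,6) w=2 -- no cycle. Running total: 6
Add edge (2,3) w=3 -- no cycle. Running total: 9

MST edges: (2,5,w=1), (2,4,w=1), (1,2,w=2), (3,6,w=2), (2,3,w=3)
Total MST weight: 1 + 1 + 2 + 2 + 3 = 9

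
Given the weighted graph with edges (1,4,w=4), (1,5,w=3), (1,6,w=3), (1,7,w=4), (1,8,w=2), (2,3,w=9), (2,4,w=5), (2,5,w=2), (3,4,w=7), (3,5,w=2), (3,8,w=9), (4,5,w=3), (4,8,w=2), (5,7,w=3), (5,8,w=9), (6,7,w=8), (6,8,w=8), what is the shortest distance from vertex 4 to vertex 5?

Step 1: Build adjacency list with weights:
  1: 4(w=4), 5(w=3), 6(w=3), 7(w=4), 8(w=2)
  2: 3(w=9), 4(w=5), 5(w=2)
  3: 2(w=9), 4(w=7), 5(w=2), 8(w=9)
  4: 1(w=4), 2(w=5), 3(w=7), 5(w=3), 8(w=2)
  5: 1(w=3), 2(w=2), 3(w=2), 4(w=3), 7(w=3), 8(w=9)
  6: 1(w=3), 7(w=8), 8(w=8)
  7: 1(w=4), 5(w=3), 6(w=8)
  8: 1(w=2), 3(w=9), 4(w=2), 5(w=9), 6(w=8)

Step 2: Apply Dijkstra's algorithm from vertex 4:
  Visit vertex 4 (distance=0)
    Update dist[1] = 4
    Update dist[2] = 5
    Update dist[3] = 7
    Update dist[5] = 3
    Update dist[8] = 2
  Visit vertex 8 (distance=2)
    Update dist[6] = 10
  Visit vertex 5 (distance=3)
    Update dist[3] = 5
    Update dist[7] = 6

Step 3: Shortest path: 4 -> 5
Total weight: 3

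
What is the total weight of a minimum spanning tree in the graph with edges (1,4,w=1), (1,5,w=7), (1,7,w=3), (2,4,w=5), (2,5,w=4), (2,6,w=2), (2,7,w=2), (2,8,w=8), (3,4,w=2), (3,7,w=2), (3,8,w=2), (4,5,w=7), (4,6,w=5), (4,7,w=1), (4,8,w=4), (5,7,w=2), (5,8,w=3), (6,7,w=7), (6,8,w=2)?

Apply Kruskal's algorithm (sort edges by weight, add if no cycle):

Sorted edges by weight:
  (1,4) w=1
  (4,7) w=1
  (2,7) w=2
  (2,6) w=2
  (3,8) w=2
  (3,4) w=2
  (3,7) w=2
  (5,7) w=2
  (6,8) w=2
  (1,7) w=3
  (5,8) w=3
  (2,5) w=4
  (4,8) w=4
  (2,4) w=5
  (4,6) w=5
  (1,5) w=7
  (4,5) w=7
  (6,7) w=7
  (2,8) w=8

Add edge (1,4) w=1 -- no cycle. Running total: 1
Add edge (4,7) w=1 -- no cycle. Running total: 2
Add edge (2,7) w=2 -- no cycle. Running total: 4
Add edge (2,6) w=2 -- no cycle. Running total: 6
Add edge (3,8) w=2 -- no cycle. Running total: 8
Add edge (3,4) w=2 -- no cycle. Running total: 10
Skip edge (3,7) w=2 -- would create cycle
Add edge (5,7) w=2 -- no cycle. Running total: 12

MST edges: (1,4,w=1), (4,7,w=1), (2,7,w=2), (2,6,w=2), (3,8,w=2), (3,4,w=2), (5,7,w=2)
Total MST weight: 1 + 1 + 2 + 2 + 2 + 2 + 2 = 12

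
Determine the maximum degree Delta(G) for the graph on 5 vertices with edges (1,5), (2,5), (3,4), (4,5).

Step 1: Count edges incident to each vertex:
  deg(1) = 1 (neighbors: 5)
  deg(2) = 1 (neighbors: 5)
  deg(3) = 1 (neighbors: 4)
  deg(4) = 2 (neighbors: 3, 5)
  deg(5) = 3 (neighbors: 1, 2, 4)

Step 2: Find maximum:
  max(1, 1, 1, 2, 3) = 3 (vertex 5)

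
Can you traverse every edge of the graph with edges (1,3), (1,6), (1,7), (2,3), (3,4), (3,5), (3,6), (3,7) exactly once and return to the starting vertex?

Step 1: Find the degree of each vertex:
  deg(1) = 3
  deg(2) = 1
  deg(3) = 6
  deg(4) = 1
  deg(5) = 1
  deg(6) = 2
  deg(7) = 2

Step 2: Count vertices with odd degree:
  Odd-degree vertices: 1, 2, 4, 5 (4 total)

Step 3: Apply Euler's theorem:
  - Eulerian circuit exists iff graph is connected and all vertices have even degree
  - Eulerian path exists iff graph is connected and has 0 or 2 odd-degree vertices

Graph has 4 odd-degree vertices (need 0 or 2).
Neither Eulerian path nor Eulerian circuit exists.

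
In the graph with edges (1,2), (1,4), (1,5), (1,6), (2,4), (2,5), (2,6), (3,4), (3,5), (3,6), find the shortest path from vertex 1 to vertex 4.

Step 1: Build adjacency list:
  1: 2, 4, 5, 6
  2: 1, 4, 5, 6
  3: 4, 5, 6
  4: 1, 2, 3
  5: 1, 2, 3
  6: 1, 2, 3

Step 2: BFS from vertex 1 to find shortest path to 4:
  vertex 2 reached at distance 1
  vertex 4 reached at distance 1

Step 3: Shortest path: 1 -> 4
Path length: 1 edge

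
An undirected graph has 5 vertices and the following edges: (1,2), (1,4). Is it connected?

Step 1: Build adjacency list from edges:
  1: 2, 4
  2: 1
  3: (none)
  4: 1
  5: (none)

Step 2: Run BFS/DFS from vertex 1:
  Visited: {1, 2, 4}
  Reached 3 of 5 vertices

Step 3: Only 3 of 5 vertices reached. Graph is disconnected.
Connected components: {1, 2, 4}, {3}, {5}
Answer: No, the graph is not connected (3 components).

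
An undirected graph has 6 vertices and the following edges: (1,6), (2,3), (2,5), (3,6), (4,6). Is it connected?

Step 1: Build adjacency list from edges:
  1: 6
  2: 3, 5
  3: 2, 6
  4: 6
  5: 2
  6: 1, 3, 4

Step 2: Run BFS/DFS from vertex 1:
  Visited: {1, 6, 3, 4, 2, 5}
  Reached 6 of 6 vertices

Step 3: All 6 vertices reached from vertex 1, so the graph is connected.
Answer: Yes, the graph is connected.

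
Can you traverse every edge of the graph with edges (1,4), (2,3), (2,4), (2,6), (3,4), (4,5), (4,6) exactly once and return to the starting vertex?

Step 1: Find the degree of each vertex:
  deg(1) = 1
  deg(2) = 3
  deg(3) = 2
  deg(4) = 5
  deg(5) = 1
  deg(6) = 2

Step 2: Count vertices with odd degree:
  Odd-degree vertices: 1, 2, 4, 5 (4 total)

Step 3: Apply Euler's theorem:
  - Eulerian circuit exists iff graph is connected and all vertices have even degree
  - Eulerian path exists iff graph is connected and has 0 or 2 odd-degree vertices

Graph has 4 odd-degree vertices (need 0 or 2).
Neither Eulerian path nor Eulerian circuit exists.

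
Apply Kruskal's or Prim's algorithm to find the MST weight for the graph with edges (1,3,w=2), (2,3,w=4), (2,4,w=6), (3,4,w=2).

Apply Kruskal's algorithm (sort edges by weight, add if no cycle):

Sorted edges by weight:
  (1,3) w=2
  (3,4) w=2
  (2,3) w=4
  (2,4) w=6

Add edge (1,3) w=2 -- no cycle. Running total: 2
Add edge (3,4) w=2 -- no cycle. Running total: 4
Add edge (2,3) w=4 -- no cycle. Running total: 8

MST edges: (1,3,w=2), (3,4,w=2), (2,3,w=4)
Total MST weight: 2 + 2 + 4 = 8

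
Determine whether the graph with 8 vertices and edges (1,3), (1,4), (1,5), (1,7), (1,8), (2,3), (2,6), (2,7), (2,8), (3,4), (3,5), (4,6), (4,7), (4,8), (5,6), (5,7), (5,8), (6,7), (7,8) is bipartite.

Step 1: Attempt 2-coloring using BFS:
  Start at vertex 1, assign color 0
  Color vertex 3 with color 1 (neighbor of 1)
  Color vertex 4 with color 1 (neighbor of 1)
  Color vertex 5 with color 1 (neighbor of 1)
  Color vertex 7 with color 1 (neighbor of 1)
  Color vertex 8 with color 1 (neighbor of 1)
  Color vertex 2 with color 0 (neighbor of 3)

Step 2: Conflict found! Vertices 3 and 4 are adjacent but have the same color.
This means the graph contains an odd cycle.

The graph is NOT bipartite.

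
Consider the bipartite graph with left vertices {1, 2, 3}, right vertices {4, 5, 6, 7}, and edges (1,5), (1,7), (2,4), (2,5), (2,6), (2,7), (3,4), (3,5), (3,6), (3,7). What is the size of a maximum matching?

Step 1: List the neighbors of each left vertex:
  1: 5, 7
  2: 4, 5, 6, 7
  3: 4, 5, 6, 7

Step 2: Greedily match left vertices, then look for augmenting paths:
  Match 1 -- 5
  Match 2 -- 4
  Match 3 -- 6
  No augmenting path remains.

Step 3: Verify this is maximum:
  Matching size 3 = min(|L|, |R|) = min(3, 4), which is an upper bound, so this matching is maximum.

Maximum matching: {(1,5), (2,4), (3,6)}
Size: 3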